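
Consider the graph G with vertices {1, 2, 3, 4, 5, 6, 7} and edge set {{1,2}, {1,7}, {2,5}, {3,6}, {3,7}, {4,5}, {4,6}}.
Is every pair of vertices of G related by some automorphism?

G is 2-regular and connected on 7 vertices, i.e. the cycle C_7. C_7 has 7 rotations and 7 reflections, so Aut(C_7) ≅ D_7 of order 14. Under this action every vertex can be carried to every other, so G is vertex-transitive.

Yes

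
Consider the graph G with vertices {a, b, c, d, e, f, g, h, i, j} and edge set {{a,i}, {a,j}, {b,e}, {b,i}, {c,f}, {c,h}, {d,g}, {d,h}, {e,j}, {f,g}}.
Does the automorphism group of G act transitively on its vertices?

G has two connected components, {c, d, f, g, h} and {a, b, e, i, j}; each is 2-regular, so G = C_5 ⊔ C_5. With two isomorphic components, Aut(G) = Aut(C_5) ≀ S_2 = (D_5 × D_5) ⋊ Z_2: permute each cycle by D_5, then optionally swap the two cycles. Order 2·(2·5)² = 200. Under this action every vertex can be carried to every other, so G is vertex-transitive.

Yes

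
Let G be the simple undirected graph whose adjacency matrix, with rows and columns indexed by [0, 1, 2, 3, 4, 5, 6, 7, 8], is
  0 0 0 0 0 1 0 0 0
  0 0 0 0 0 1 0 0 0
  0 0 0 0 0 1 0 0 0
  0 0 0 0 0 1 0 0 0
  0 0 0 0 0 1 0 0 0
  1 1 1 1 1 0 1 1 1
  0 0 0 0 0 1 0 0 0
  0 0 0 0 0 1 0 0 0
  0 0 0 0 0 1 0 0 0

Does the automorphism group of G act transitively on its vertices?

Vertex 5 is the only vertex of degree 8, so every automorphism fixes it; G is not vertex-transitive.

No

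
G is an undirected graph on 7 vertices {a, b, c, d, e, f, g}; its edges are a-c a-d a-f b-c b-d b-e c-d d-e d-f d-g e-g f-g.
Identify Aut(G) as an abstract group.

Vertex d is the unique vertex of degree 6; the remaining 6 vertices each have degree 3 and induce a cycle, so G is the wheel on 7 vertices with hub d. Every automorphism fixes the hub and acts on the rim 6-cycle, so Aut(G) ≅ Aut(C_6) = D_6 of order 12.

D_6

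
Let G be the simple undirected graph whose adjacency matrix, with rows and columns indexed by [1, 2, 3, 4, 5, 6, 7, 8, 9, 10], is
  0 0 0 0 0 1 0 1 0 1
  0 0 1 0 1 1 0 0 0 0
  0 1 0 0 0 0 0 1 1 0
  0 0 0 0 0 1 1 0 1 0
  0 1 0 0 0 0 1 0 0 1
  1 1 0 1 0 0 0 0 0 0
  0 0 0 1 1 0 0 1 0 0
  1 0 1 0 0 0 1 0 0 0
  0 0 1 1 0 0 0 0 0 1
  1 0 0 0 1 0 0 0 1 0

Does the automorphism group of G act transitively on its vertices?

Yes

G is 3-regular on 10 vertices with no triangles and no 4-cycles (girth 5): this is the Petersen graph. Viewing the Petersen graph as the Kneser graph K(5,2) — vertices are 2-subsets of {1,…,5}, edges join disjoint pairs — its automorphisms are exactly the permutations of the 5-element set, so Aut ≅ S_5 of order 120. This group acts transitively on the 10 vertices.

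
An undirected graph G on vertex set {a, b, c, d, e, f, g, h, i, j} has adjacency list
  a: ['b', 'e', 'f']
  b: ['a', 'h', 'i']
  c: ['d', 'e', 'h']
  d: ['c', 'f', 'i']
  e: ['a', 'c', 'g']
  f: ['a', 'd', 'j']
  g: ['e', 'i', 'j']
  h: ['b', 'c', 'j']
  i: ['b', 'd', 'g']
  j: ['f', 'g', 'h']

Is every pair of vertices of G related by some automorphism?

G is 3-regular on 10 vertices with no triangles and no 4-cycles (girth 5): this is the Petersen graph. Viewing the Petersen graph as the Kneser graph K(5,2) — vertices are 2-subsets of {1,…,5}, edges join disjoint pairs — its automorphisms are exactly the permutations of the 5-element set, so Aut ≅ S_5 of order 120. Under this action every vertex can be carried to every other, so G is vertex-transitive.

Yes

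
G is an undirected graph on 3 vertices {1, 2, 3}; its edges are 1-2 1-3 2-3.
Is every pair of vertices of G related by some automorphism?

All 3 vertices are pairwise adjacent: G = K_3. Any permutation of the 3 vertices preserves K_3, so Aut(K_3) = S_3 of order 3! = 6. Under this action every vertex can be carried to every other, so G is vertex-transitive.

Yes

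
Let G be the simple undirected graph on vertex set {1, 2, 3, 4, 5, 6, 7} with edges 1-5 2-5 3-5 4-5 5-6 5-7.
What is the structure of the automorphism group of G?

Vertex 5 has degree 6 and every other vertex has degree 1, so G is the star K_{1,6} with centre 5. Any automorphism fixes the centre and permutes the 6 leaves freely, so Aut(G) ≅ S_6 of order 6! = 720.

S_6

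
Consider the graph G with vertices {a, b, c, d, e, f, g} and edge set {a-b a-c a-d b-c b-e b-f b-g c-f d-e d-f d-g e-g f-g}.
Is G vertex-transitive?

Vertex b is the only vertex of degree 5, so every automorphism fixes it; G is not vertex-transitive.

No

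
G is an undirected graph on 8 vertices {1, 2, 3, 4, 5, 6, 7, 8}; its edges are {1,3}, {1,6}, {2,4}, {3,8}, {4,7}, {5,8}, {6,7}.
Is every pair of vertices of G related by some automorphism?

No

Automorphisms preserve degree, but G has vertices of degree 1 and vertices of degree 2; no automorphism maps one to the other, so G is not vertex-transitive.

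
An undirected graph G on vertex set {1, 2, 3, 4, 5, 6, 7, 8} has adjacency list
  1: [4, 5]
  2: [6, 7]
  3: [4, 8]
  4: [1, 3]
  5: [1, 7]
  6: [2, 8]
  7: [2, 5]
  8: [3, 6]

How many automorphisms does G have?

G is 2-regular and connected on 8 vertices, i.e. the cycle C_8. The automorphisms of the 8-cycle are exactly the symmetries of a regular 8-gon: the dihedral group D_8, |D_8| = 16.

16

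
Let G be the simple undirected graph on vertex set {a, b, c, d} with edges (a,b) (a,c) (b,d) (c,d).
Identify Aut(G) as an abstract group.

Every vertex has degree 2 and the graph is connected, so G is the 4-cycle C_4. C_4 has 4 rotations and 4 reflections, so Aut(C_4) ≅ D_4 of order 8.

D_4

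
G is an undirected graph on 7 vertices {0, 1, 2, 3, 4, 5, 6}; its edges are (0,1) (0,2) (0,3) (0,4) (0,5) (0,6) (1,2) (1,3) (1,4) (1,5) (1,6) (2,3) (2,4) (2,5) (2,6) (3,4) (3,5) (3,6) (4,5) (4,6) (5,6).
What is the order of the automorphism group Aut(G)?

Every vertex has degree 6, so G is the complete graph K_7. Any permutation of the 7 vertices preserves K_7, so Aut(K_7) = S_7 of order 7! = 5040.

5040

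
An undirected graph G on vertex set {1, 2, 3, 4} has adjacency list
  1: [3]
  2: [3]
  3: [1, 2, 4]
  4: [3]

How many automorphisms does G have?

Vertex 3 has degree 3 and every other vertex has degree 1, so G is the star K_{1,3} with centre 3. The 3 leaves are pairwise interchangeable while the centre is fixed, giving Aut(G) = S_3.

6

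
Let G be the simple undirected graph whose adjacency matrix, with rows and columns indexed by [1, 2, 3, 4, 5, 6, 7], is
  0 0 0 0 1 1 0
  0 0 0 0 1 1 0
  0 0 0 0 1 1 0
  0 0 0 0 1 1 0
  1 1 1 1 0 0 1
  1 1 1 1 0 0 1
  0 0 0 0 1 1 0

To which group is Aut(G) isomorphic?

S_5 × S_2

The vertices split by degree into {5, 6} (degree 5) and {1, 2, 3, 4, 7} (degree 2); every edge runs between the two parts, so G is the complete bipartite graph K_{2,5}. The parts have unequal sizes, so no automorphism swaps them; each part is permuted independently, giving S_5 × S_2 of order 5!·2! = 240.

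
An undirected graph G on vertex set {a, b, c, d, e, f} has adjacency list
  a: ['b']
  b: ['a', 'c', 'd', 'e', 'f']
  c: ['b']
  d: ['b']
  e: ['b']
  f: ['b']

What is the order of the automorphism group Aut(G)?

Vertex b has degree 5 and every other vertex has degree 1, so G is the star K_{1,5} with centre b. Any automorphism fixes the centre and permutes the 5 leaves freely, so Aut(G) ≅ S_5 of order 5! = 120.

120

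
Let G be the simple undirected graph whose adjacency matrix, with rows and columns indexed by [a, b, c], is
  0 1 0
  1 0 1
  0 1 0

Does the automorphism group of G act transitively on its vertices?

Vertex b is the only vertex of degree 2, so every automorphism fixes it; G is not vertex-transitive.

No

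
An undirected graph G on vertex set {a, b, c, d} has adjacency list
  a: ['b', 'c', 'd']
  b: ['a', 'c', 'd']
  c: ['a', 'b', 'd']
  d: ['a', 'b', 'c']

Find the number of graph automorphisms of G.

24

Every vertex has degree 3, so G is the complete graph K_4. Any permutation of the 4 vertices preserves K_4, so Aut(K_4) = S_4 of order 4! = 24.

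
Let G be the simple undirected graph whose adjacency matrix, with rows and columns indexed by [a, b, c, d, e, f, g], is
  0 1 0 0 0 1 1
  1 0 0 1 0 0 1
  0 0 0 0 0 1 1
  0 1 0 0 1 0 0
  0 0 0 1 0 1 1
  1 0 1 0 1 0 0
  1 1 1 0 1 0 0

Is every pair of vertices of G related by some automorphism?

No

Vertex g is the only vertex of degree 4, so every automorphism fixes it; G is not vertex-transitive.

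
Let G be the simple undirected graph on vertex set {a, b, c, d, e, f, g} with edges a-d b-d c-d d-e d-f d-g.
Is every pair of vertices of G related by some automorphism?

No

Vertex d is the only vertex of degree 6, so every automorphism fixes it; G is not vertex-transitive.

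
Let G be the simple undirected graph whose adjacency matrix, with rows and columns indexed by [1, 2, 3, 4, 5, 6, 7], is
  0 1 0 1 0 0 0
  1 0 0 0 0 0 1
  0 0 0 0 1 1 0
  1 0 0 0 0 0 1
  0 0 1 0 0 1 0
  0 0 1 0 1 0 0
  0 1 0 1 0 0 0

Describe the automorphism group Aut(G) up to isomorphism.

D_4 × D_3

G has two connected components, {1, 2, 4, 7} and {3, 5, 6}; each is 2-regular, so G = C_4 ⊔ C_3. No automorphism exchanges components of different sizes, hence Aut(G) is the direct product D_4 × D_3, order 48.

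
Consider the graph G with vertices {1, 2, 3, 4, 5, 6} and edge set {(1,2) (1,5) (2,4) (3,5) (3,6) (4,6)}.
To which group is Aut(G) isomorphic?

Every vertex has degree 2 and the graph is connected, so G is the 6-cycle C_6. The automorphisms of the 6-cycle are exactly the symmetries of a regular 6-gon: the dihedral group D_6, |D_6| = 12.

the dihedral group of order 12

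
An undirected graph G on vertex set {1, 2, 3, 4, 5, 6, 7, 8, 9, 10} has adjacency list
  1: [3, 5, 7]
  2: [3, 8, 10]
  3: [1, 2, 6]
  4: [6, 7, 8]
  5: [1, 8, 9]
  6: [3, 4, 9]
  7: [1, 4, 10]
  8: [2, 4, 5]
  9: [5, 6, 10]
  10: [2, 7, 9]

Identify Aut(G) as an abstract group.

S_5

G is 3-regular on 10 vertices with no triangles and no 4-cycles (girth 5): this is the Petersen graph. Viewing the Petersen graph as the Kneser graph K(5,2) — vertices are 2-subsets of {1,…,5}, edges join disjoint pairs — its automorphisms are exactly the permutations of the 5-element set, so Aut ≅ S_5 of order 120.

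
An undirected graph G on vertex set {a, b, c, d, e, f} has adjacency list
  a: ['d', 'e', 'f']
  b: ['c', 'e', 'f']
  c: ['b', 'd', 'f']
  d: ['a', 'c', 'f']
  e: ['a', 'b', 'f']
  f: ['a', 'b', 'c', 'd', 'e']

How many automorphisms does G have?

10

Vertex f is the unique vertex of degree 5; the remaining 5 vertices each have degree 3 and induce a cycle, so G is the wheel on 6 vertices with hub f. With the hub fixed, the remaining symmetry is that of the rim cycle C_5, giving the dihedral group D_5.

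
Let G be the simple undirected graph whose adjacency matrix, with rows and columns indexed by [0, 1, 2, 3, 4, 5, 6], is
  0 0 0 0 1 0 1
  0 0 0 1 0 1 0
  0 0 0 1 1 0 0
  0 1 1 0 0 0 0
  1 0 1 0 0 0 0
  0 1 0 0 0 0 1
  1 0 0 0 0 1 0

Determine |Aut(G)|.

G is 2-regular and connected on 7 vertices, i.e. the cycle C_7. The automorphisms of the 7-cycle are exactly the symmetries of a regular 7-gon: the dihedral group D_7, |D_7| = 14.

14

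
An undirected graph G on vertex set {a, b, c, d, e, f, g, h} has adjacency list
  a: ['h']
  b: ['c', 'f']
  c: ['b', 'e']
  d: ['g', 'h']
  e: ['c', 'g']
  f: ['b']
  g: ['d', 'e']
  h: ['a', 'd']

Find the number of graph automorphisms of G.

The degree sequence is [1, 2, 2, 2, 2, 1, 2, 2]; the two degree-1 vertices a and f are the ends of a path, so G = P_8. A path has exactly one nontrivial symmetry — reversal — giving Aut(G) of order 2.

2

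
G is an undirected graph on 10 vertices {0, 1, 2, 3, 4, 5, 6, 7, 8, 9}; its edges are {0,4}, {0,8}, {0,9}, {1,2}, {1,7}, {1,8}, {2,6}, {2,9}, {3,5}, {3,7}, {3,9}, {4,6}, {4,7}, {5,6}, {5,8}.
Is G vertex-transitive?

G is 3-regular on 10 vertices with no triangles and no 4-cycles (girth 5): this is the Petersen graph. It is a classical fact that the Petersen graph has automorphism group S_5 (order 120), arising from its description as the Kneser graph K(5,2). This group acts transitively on the 10 vertices.

Yes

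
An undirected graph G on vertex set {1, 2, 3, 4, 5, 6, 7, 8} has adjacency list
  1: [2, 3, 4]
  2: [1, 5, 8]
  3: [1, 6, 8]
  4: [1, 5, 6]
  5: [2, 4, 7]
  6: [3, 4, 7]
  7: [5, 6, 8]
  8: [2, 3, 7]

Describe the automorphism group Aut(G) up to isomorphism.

Z_2^3 ⋊ S_3

G is 3-regular and bipartite on 2^3 = 8 vertices with girth 4; it is the hypercube graph Q_3. The symmetry group of the 3-cube is the hyperoctahedral group B_3 = Z_2 ≀ S_3, of order 2^3·3! = 48.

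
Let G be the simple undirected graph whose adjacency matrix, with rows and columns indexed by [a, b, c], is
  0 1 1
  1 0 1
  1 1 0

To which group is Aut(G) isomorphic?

the symmetric group on 3 letters

All 3 vertices are pairwise adjacent: G = K_3. Every bijection on the vertex set is an automorphism of K_3; hence Aut(K_3) ≅ S_3, order 6.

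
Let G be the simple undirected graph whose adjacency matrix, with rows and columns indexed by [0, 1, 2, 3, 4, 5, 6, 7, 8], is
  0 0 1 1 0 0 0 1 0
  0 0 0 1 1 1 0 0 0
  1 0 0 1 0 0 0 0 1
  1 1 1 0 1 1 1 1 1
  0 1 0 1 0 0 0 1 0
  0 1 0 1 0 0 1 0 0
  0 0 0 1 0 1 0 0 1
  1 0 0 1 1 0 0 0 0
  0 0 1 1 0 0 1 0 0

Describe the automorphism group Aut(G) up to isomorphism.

D_8

Vertex 3 is the unique vertex of degree 8; the remaining 8 vertices each have degree 3 and induce a cycle, so G is the wheel on 9 vertices with hub 3. Every automorphism fixes the hub and acts on the rim 8-cycle, so Aut(G) ≅ Aut(C_8) = D_8 of order 16.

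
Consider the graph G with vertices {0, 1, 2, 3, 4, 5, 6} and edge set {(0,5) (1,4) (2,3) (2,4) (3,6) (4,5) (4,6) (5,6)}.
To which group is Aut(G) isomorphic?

1

Degrees alone do not determine every vertex (e.g. 0 and 1 both have degree 1), but their neighbour-degree multisets differ: N(0) has degrees [3] while N(1) has degrees [4]. Repeating this refinement separates all vertices, so the only automorphism is the identity.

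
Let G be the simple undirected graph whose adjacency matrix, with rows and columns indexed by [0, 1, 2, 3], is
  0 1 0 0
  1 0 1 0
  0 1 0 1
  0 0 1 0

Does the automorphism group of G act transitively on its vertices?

No

Automorphisms preserve degree, but G has vertices of degree 1 and vertices of degree 2; no automorphism maps one to the other, so G is not vertex-transitive.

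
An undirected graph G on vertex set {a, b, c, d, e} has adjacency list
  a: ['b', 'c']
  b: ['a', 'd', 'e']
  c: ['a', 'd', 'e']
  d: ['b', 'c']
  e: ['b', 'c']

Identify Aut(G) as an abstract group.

The vertices split by degree into {b, c} (degree 3) and {a, d, e} (degree 2); every edge runs between the two parts, so G is the complete bipartite graph K_{2,3}. The parts have unequal sizes, so no automorphism swaps them; each part is permuted independently, giving S_2 × S_3 of order 2!·3! = 12.

S_2 × S_3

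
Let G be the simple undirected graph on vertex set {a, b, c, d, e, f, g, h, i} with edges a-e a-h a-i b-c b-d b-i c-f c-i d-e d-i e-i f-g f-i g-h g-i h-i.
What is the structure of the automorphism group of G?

the dihedral group of order 16

Vertex i is the unique vertex of degree 8; the remaining 8 vertices each have degree 3 and induce a cycle, so G is the wheel on 9 vertices with hub i. With the hub fixed, the remaining symmetry is that of the rim cycle C_8, giving the dihedral group D_8.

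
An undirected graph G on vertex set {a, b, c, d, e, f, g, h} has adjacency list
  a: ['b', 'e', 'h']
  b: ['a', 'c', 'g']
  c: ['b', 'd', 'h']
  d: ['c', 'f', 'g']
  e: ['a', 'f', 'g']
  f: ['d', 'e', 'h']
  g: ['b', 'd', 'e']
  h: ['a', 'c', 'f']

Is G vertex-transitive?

G is 3-regular and bipartite on 2^3 = 8 vertices with girth 4; it is the hypercube graph Q_3. The symmetry group of the 3-cube is the hyperoctahedral group B_3 = Z_2 ≀ S_3, of order 2^3·3! = 48. This group acts transitively on the 8 vertices.

Yes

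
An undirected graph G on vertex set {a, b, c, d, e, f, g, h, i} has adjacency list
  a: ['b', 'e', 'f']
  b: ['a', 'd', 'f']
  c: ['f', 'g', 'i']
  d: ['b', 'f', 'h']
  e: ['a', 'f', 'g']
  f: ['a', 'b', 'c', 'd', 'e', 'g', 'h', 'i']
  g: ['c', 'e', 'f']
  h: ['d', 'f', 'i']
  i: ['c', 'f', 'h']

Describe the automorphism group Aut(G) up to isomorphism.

the dihedral group of order 16

Vertex f is the unique vertex of degree 8; the remaining 8 vertices each have degree 3 and induce a cycle, so G is the wheel on 9 vertices with hub f. Every automorphism fixes the hub and acts on the rim 8-cycle, so Aut(G) ≅ Aut(C_8) = D_8 of order 16.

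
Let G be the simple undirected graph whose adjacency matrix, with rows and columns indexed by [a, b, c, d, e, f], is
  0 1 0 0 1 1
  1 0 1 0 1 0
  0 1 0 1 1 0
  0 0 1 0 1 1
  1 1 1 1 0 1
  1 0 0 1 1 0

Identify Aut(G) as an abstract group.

D_5

Vertex e is the unique vertex of degree 5; the remaining 5 vertices each have degree 3 and induce a cycle, so G is the wheel on 6 vertices with hub e. Every automorphism fixes the hub and acts on the rim 5-cycle, so Aut(G) ≅ Aut(C_5) = D_5 of order 10.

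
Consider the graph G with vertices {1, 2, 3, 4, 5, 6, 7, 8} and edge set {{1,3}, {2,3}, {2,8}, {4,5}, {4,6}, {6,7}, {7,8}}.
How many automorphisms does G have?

2

The degree sequence is [1, 2, 2, 2, 1, 2, 2, 2]; the two degree-1 vertices 1 and 5 are the ends of a path, so G = P_8. A path has exactly one nontrivial symmetry — reversal — giving Aut(G) of order 2.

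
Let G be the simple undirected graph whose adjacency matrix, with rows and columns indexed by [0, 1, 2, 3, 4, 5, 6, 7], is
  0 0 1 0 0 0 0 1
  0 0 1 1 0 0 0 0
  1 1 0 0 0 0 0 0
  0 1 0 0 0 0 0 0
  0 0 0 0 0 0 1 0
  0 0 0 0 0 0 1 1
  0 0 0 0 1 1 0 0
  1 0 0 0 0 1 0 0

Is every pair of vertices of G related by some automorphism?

No

Automorphisms preserve degree, but G has vertices of degree 1 and vertices of degree 2; no automorphism maps one to the other, so G is not vertex-transitive.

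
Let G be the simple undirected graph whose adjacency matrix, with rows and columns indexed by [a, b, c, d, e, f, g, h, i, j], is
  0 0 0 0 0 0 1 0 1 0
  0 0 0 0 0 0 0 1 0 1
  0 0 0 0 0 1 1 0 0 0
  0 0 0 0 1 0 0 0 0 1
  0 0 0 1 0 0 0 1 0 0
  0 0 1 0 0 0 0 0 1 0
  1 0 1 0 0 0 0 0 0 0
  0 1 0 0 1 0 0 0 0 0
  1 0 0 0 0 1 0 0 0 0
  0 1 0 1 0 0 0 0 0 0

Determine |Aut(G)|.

200

G has two connected components, {b, d, e, h, j} and {a, c, f, g, i}; each is 2-regular, so G = C_5 ⊔ C_5. Aut of a disjoint union of two copies of C_5 is the wreath product D_5 ≀ Z_2, of order 2·10² = 200.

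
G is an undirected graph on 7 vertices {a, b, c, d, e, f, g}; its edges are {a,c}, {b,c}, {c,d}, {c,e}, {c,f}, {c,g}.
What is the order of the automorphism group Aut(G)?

720

Vertex c has degree 6 and every other vertex has degree 1, so G is the star K_{1,6} with centre c. Any automorphism fixes the centre and permutes the 6 leaves freely, so Aut(G) ≅ S_6 of order 6! = 720.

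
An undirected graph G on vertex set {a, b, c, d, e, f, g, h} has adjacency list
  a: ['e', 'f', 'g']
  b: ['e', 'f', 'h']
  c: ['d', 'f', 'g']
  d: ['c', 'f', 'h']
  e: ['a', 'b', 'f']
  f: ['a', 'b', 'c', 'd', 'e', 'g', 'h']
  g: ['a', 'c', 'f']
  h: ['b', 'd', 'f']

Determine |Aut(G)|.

Vertex f is the unique vertex of degree 7; the remaining 7 vertices each have degree 3 and induce a cycle, so G is the wheel on 8 vertices with hub f. With the hub fixed, the remaining symmetry is that of the rim cycle C_7, giving the dihedral group D_7.

14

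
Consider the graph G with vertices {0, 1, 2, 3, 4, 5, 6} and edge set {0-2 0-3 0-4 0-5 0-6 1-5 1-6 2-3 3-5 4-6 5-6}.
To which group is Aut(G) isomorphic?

{e}

Degrees alone do not determine every vertex (e.g. 1 and 2 both have degree 2), but their neighbour-degree multisets differ: N(1) has degrees [4, 4] while N(2) has degrees [3, 5]. Repeating this refinement separates all vertices, so the only automorphism is the identity.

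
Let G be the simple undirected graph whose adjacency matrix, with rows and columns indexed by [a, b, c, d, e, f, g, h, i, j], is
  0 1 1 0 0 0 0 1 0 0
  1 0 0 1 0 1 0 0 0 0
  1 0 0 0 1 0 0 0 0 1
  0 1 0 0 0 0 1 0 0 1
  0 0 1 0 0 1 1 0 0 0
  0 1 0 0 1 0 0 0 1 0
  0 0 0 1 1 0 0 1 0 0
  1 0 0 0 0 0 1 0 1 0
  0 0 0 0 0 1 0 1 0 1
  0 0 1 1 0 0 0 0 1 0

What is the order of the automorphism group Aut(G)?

120

G is 3-regular on 10 vertices with no triangles and no 4-cycles (girth 5): this is the Petersen graph. It is a classical fact that the Petersen graph has automorphism group S_5 (order 120), arising from its description as the Kneser graph K(5,2).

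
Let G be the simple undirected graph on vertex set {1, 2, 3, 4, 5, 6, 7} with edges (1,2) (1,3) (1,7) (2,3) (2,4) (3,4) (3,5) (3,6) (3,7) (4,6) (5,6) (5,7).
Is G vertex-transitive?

No

Vertex 3 is the only vertex of degree 6, so every automorphism fixes it; G is not vertex-transitive.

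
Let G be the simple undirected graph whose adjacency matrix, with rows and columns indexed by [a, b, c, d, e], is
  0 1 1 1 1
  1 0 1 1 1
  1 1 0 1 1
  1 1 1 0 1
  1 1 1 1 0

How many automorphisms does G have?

120

Every vertex has degree 4, so G is the complete graph K_5. Any permutation of the 5 vertices preserves K_5, so Aut(K_5) = S_5 of order 5! = 120.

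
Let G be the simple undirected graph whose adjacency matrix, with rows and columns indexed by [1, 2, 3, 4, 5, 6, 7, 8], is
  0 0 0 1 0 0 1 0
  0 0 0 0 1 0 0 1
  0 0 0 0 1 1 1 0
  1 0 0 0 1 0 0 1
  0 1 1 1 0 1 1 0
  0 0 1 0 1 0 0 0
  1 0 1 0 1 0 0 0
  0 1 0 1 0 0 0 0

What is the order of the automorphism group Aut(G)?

1

The degree sequence is [2, 2, 3, 3, 5, 2, 3, 2]. Checking the degree-preserving permutations of the vertex set shows that none except the identity preserves every edge, so Aut(G) is trivial.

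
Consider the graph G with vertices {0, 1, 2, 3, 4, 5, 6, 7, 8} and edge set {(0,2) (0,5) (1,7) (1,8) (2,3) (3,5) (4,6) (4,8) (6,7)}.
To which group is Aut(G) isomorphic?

G has two connected components, {1, 4, 6, 7, 8} and {0, 2, 3, 5}; each is 2-regular, so G = C_5 ⊔ C_4. No automorphism exchanges components of different sizes, hence Aut(G) is the direct product D_4 × D_5, order 80.

D_4 × D_5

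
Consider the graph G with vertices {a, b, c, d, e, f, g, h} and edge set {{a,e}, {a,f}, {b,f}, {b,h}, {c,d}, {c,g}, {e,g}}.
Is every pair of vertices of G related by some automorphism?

No

Automorphisms preserve degree, but G has vertices of degree 1 and vertices of degree 2; no automorphism maps one to the other, so G is not vertex-transitive.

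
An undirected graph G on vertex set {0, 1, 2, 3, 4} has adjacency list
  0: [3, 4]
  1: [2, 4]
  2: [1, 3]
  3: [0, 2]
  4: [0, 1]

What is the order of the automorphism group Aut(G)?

Every vertex has degree 2 and the graph is connected, so G is the 5-cycle C_5. C_5 has 5 rotations and 5 reflections, so Aut(C_5) ≅ D_5 of order 10.

10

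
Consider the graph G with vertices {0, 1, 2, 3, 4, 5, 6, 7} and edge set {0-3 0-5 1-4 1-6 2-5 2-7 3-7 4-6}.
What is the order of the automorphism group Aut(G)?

G has two connected components, {0, 2, 3, 5, 7} and {1, 4, 6}; each is 2-regular, so G = C_5 ⊔ C_3. The components are non-isomorphic (different sizes), so Aut(G) = Aut(C_5) × Aut(C_3) = D_5 × D_3 of order 10·6 = 60.

60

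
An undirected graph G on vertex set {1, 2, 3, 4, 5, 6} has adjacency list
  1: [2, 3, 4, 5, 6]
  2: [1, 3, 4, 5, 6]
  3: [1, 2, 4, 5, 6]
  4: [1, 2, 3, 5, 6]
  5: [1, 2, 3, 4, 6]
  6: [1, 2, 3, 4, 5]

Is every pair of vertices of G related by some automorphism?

Yes

All 6 vertices are pairwise adjacent: G = K_6. Every bijection on the vertex set is an automorphism of K_6; hence Aut(K_6) ≅ S_6, order 720. This group acts transitively on the 6 vertices.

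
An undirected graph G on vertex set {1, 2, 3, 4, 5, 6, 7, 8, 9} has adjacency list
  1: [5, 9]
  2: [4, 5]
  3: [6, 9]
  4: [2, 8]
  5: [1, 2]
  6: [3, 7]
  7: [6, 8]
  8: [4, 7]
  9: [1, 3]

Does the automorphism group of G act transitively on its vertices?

Yes

G is 2-regular and connected on 9 vertices, i.e. the cycle C_9. C_9 has 9 rotations and 9 reflections, so Aut(C_9) ≅ D_9 of order 18. Under this action every vertex can be carried to every other, so G is vertex-transitive.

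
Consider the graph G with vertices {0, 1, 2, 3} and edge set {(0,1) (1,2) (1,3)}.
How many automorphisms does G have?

Vertex 1 has degree 3 and every other vertex has degree 1, so G is the star K_{1,3} with centre 1. Any automorphism fixes the centre and permutes the 3 leaves freely, so Aut(G) ≅ S_3 of order 3! = 6.

6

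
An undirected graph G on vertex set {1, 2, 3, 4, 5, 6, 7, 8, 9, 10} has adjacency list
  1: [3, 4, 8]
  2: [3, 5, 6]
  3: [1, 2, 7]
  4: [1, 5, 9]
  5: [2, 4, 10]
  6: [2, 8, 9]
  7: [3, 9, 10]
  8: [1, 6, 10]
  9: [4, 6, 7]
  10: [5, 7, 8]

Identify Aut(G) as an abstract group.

S_5

G is 3-regular on 10 vertices with no triangles and no 4-cycles (girth 5): this is the Petersen graph. It is a classical fact that the Petersen graph has automorphism group S_5 (order 120), arising from its description as the Kneser graph K(5,2).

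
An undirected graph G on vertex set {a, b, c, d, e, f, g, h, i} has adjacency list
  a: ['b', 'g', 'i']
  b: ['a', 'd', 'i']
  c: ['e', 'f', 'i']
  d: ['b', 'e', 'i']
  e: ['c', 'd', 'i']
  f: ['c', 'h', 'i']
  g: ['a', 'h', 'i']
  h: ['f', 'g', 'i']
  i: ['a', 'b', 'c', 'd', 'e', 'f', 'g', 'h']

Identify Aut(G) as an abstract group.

the dihedral group of order 16

Vertex i is the unique vertex of degree 8; the remaining 8 vertices each have degree 3 and induce a cycle, so G is the wheel on 9 vertices with hub i. With the hub fixed, the remaining symmetry is that of the rim cycle C_8, giving the dihedral group D_8.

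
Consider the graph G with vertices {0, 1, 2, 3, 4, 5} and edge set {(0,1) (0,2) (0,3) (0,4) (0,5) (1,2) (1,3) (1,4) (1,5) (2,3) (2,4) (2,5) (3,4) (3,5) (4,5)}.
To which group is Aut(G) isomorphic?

All 6 vertices are pairwise adjacent: G = K_6. Every bijection on the vertex set is an automorphism of K_6; hence Aut(K_6) ≅ S_6, order 720.

the symmetric group on 6 letters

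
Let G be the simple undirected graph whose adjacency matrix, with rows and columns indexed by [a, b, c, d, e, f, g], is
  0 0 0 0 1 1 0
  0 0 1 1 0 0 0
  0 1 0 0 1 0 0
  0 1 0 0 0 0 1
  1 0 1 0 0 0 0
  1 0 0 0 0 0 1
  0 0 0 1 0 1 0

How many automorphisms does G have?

14

G is 2-regular and connected on 7 vertices, i.e. the cycle C_7. The automorphisms of the 7-cycle are exactly the symmetries of a regular 7-gon: the dihedral group D_7, |D_7| = 14.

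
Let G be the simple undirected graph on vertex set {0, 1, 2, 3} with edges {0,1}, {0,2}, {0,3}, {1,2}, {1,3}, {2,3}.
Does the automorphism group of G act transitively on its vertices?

Every vertex has degree 3, so G is the complete graph K_4. Any permutation of the 4 vertices preserves K_4, so Aut(K_4) = S_4 of order 4! = 24. This group acts transitively on the 4 vertices.

Yes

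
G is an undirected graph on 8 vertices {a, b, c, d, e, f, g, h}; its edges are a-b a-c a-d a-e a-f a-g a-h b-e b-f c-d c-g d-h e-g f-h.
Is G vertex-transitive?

No

Vertex a is the only vertex of degree 7, so every automorphism fixes it; G is not vertex-transitive.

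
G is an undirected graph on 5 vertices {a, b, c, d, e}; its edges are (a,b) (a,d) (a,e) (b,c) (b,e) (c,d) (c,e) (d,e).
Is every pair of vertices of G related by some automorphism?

Vertex e is the only vertex of degree 4, so every automorphism fixes it; G is not vertex-transitive.

No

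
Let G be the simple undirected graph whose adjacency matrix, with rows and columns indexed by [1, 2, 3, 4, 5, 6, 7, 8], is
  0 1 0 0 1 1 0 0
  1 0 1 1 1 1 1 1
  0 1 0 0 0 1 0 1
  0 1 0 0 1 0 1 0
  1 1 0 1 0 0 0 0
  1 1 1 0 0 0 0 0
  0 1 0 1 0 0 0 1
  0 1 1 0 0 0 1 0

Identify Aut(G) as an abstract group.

D_7

Vertex 2 is the unique vertex of degree 7; the remaining 7 vertices each have degree 3 and induce a cycle, so G is the wheel on 8 vertices with hub 2. With the hub fixed, the remaining symmetry is that of the rim cycle C_7, giving the dihedral group D_7.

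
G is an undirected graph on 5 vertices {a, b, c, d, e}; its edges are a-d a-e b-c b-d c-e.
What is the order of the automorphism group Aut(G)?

G is 2-regular and connected on 5 vertices, i.e. the cycle C_5. The automorphisms of the 5-cycle are exactly the symmetries of a regular 5-gon: the dihedral group D_5, |D_5| = 10.

10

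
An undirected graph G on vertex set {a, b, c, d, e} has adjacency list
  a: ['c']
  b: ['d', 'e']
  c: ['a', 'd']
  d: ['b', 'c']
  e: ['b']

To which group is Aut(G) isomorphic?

The degree sequence is [1, 2, 2, 2, 1]; the two degree-1 vertices a and e are the ends of a path, so G = P_5. A path has exactly one nontrivial symmetry — reversal — giving Aut(G) of order 2.

C_2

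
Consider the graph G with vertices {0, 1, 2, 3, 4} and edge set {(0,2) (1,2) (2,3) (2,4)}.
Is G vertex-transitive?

No

Vertex 2 is the only vertex of degree 4, so every automorphism fixes it; G is not vertex-transitive.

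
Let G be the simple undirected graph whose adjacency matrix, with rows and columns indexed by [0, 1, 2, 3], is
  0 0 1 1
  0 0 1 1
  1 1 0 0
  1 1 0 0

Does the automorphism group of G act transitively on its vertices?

Yes

G is 2-regular and bipartite on 2^2 = 4 vertices with girth 4; it is the hypercube graph Q_2. Aut(Q_2) consists of the signed permutations of the 2 coordinate axes: 2! permutations times 2^2 sign flips, so |Aut| = 2^2·2! = 8. This group acts transitively on the 4 vertices.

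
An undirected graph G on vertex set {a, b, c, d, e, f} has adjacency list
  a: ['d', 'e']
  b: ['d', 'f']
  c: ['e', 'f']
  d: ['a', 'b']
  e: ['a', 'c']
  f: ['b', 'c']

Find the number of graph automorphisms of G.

12

G is 2-regular and connected on 6 vertices, i.e. the cycle C_6. The automorphisms of the 6-cycle are exactly the symmetries of a regular 6-gon: the dihedral group D_6, |D_6| = 12.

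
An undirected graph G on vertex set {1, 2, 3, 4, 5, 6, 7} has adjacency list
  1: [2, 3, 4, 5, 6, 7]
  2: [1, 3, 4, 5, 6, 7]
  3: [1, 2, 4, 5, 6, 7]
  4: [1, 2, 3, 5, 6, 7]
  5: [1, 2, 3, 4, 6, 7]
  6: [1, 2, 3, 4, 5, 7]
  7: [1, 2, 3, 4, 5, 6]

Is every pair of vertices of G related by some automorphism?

Yes

All 7 vertices are pairwise adjacent: G = K_7. Every bijection on the vertex set is an automorphism of K_7; hence Aut(K_7) ≅ S_7, order 5040. Under this action every vertex can be carried to every other, so G is vertex-transitive.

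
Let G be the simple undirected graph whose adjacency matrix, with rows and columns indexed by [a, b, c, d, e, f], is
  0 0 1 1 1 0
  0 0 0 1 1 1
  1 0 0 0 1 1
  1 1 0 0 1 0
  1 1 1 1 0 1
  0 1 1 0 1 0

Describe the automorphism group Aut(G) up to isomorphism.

the dihedral group of order 10

Vertex e is the unique vertex of degree 5; the remaining 5 vertices each have degree 3 and induce a cycle, so G is the wheel on 6 vertices with hub e. With the hub fixed, the remaining symmetry is that of the rim cycle C_5, giving the dihedral group D_5.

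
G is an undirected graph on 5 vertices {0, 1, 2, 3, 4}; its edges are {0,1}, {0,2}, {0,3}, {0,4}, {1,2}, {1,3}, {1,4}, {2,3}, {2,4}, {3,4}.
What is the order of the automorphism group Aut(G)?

Every vertex has degree 4, so G is the complete graph K_5. Every bijection on the vertex set is an automorphism of K_5; hence Aut(K_5) ≅ S_5, order 120.

120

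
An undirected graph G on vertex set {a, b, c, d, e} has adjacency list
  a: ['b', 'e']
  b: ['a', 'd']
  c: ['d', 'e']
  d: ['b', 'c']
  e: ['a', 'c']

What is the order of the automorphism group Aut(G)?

10

G is 2-regular and connected on 5 vertices, i.e. the cycle C_5. C_5 has 5 rotations and 5 reflections, so Aut(C_5) ≅ D_5 of order 10.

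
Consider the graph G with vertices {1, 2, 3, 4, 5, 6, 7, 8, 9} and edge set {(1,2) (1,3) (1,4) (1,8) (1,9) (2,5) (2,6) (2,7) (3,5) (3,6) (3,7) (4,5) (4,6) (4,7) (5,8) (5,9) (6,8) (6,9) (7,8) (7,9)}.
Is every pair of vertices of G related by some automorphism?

Automorphisms preserve degree, but G has vertices of degree 4 and vertices of degree 5; no automorphism maps one to the other, so G is not vertex-transitive.

No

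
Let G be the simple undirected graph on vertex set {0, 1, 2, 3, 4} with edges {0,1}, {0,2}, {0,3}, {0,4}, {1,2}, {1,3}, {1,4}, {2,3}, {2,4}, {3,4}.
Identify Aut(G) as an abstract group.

All 5 vertices are pairwise adjacent: G = K_5. Every bijection on the vertex set is an automorphism of K_5; hence Aut(K_5) ≅ S_5, order 120.

the symmetric group on 5 letters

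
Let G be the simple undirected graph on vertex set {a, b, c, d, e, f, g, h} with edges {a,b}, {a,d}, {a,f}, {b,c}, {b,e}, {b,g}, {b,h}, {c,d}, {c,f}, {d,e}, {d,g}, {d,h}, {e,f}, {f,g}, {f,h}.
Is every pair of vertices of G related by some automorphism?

Automorphisms preserve degree, but G has vertices of degree 3 and vertices of degree 5; no automorphism maps one to the other, so G is not vertex-transitive.

No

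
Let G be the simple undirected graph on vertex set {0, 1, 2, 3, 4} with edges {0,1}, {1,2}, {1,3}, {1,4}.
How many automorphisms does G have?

24

Vertex 1 has degree 4 and every other vertex has degree 1, so G is the star K_{1,4} with centre 1. Any automorphism fixes the centre and permutes the 4 leaves freely, so Aut(G) ≅ S_4 of order 4! = 24.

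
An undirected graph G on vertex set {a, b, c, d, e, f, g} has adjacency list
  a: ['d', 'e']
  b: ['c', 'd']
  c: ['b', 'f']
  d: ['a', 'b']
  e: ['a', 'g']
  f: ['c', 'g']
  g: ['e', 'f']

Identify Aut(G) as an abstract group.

the dihedral group of order 14

G is 2-regular and connected on 7 vertices, i.e. the cycle C_7. The automorphisms of the 7-cycle are exactly the symmetries of a regular 7-gon: the dihedral group D_7, |D_7| = 14.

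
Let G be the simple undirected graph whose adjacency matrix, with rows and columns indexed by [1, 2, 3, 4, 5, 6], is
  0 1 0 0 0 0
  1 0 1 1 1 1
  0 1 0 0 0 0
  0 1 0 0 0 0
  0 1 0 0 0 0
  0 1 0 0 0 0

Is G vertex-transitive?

Vertex 2 is the only vertex of degree 5, so every automorphism fixes it; G is not vertex-transitive.

No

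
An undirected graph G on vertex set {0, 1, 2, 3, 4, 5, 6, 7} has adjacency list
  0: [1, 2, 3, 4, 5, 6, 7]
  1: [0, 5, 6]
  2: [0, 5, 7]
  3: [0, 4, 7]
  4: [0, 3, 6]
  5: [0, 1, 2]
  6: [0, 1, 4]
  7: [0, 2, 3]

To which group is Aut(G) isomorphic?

Vertex 0 is the unique vertex of degree 7; the remaining 7 vertices each have degree 3 and induce a cycle, so G is the wheel on 8 vertices with hub 0. With the hub fixed, the remaining symmetry is that of the rim cycle C_7, giving the dihedral group D_7.

D_7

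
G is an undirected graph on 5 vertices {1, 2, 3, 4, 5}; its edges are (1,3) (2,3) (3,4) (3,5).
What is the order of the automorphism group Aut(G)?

24

Vertex 3 has degree 4 and every other vertex has degree 1, so G is the star K_{1,4} with centre 3. The 4 leaves are pairwise interchangeable while the centre is fixed, giving Aut(G) = S_4.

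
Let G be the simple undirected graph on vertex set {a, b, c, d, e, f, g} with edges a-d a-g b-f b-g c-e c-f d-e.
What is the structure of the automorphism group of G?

Every vertex has degree 2 and the graph is connected, so G is the 7-cycle C_7. The automorphisms of the 7-cycle are exactly the symmetries of a regular 7-gon: the dihedral group D_7, |D_7| = 14.

the dihedral group of order 14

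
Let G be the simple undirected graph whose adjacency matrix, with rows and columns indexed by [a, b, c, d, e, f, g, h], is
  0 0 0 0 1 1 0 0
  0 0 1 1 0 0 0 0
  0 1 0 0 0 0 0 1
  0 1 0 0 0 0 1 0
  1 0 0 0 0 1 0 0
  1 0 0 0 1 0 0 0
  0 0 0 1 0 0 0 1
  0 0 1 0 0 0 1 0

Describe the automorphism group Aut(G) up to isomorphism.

D_3 × D_5

G has two connected components, {b, c, d, g, h} and {a, e, f}; each is 2-regular, so G = C_5 ⊔ C_3. No automorphism exchanges components of different sizes, hence Aut(G) is the direct product D_3 × D_5, order 60.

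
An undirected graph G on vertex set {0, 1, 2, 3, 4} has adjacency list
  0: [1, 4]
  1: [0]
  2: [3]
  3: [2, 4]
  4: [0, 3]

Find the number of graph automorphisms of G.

The degree sequence is [2, 1, 1, 2, 2]; the two degree-1 vertices 1 and 2 are the ends of a path, so G = P_5. A path has exactly one nontrivial symmetry — reversal — giving Aut(G) of order 2.

2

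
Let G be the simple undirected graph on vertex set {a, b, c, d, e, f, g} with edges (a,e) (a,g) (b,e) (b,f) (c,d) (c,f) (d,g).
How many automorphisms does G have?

14

Every vertex has degree 2 and the graph is connected, so G is the 7-cycle C_7. The automorphisms of the 7-cycle are exactly the symmetries of a regular 7-gon: the dihedral group D_7, |D_7| = 14.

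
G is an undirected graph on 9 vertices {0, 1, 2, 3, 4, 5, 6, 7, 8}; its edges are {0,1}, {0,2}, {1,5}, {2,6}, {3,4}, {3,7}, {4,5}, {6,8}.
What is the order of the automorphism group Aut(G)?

The degree sequence is [2, 2, 2, 2, 2, 2, 2, 1, 1]; the two degree-1 vertices 7 and 8 are the ends of a path, so G = P_9. The only nontrivial automorphism of a path is the end-to-end reflection, so Aut(G) ≅ Z_2.

2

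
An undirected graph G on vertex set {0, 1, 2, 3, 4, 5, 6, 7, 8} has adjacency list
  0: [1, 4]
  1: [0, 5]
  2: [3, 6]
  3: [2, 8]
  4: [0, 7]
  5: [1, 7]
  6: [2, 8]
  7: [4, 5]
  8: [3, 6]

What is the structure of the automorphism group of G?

D_4 × D_5

G has two connected components, {0, 1, 4, 5, 7} and {2, 3, 6, 8}; each is 2-regular, so G = C_5 ⊔ C_4. The components are non-isomorphic (different sizes), so Aut(G) = Aut(C_4) × Aut(C_5) = D_4 × D_5 of order 8·10 = 80.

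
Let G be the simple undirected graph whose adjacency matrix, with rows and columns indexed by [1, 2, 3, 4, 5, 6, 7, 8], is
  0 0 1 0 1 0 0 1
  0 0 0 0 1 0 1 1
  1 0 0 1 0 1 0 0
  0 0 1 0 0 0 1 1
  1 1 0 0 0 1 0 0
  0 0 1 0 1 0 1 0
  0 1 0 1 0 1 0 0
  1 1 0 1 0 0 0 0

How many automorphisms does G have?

G is 3-regular and bipartite on 2^3 = 8 vertices with girth 4; it is the hypercube graph Q_3. Aut(Q_3) consists of the signed permutations of the 3 coordinate axes: 3! permutations times 2^3 sign flips, so |Aut| = 2^3·3! = 48.

48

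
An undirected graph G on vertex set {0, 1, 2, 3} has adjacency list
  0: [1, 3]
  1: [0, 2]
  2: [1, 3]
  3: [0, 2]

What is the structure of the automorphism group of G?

G is 2-regular and bipartite on 2^2 = 4 vertices with girth 4; it is the hypercube graph Q_2. The symmetry group of the 2-cube is the hyperoctahedral group B_2 = Z_2 ≀ S_2, of order 2^2·2! = 8.

the hyperoctahedral group B_2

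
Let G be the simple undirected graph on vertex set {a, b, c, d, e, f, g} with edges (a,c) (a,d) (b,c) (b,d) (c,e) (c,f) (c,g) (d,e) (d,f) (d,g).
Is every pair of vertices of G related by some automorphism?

No

Automorphisms preserve degree, but G has vertices of degree 2 and vertices of degree 5; no automorphism maps one to the other, so G is not vertex-transitive.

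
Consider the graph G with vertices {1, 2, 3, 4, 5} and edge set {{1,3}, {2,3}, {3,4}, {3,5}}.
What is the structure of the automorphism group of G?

S_4

Vertex 3 has degree 4 and every other vertex has degree 1, so G is the star K_{1,4} with centre 3. The 4 leaves are pairwise interchangeable while the centre is fixed, giving Aut(G) = S_4.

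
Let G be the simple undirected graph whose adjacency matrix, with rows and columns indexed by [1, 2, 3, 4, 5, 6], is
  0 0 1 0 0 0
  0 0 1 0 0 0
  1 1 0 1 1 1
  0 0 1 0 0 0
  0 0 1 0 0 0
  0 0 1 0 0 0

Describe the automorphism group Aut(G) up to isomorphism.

Vertex 3 has degree 5 and every other vertex has degree 1, so G is the star K_{1,5} with centre 3. The 5 leaves are pairwise interchangeable while the centre is fixed, giving Aut(G) = S_5.

the symmetric group on 5 letters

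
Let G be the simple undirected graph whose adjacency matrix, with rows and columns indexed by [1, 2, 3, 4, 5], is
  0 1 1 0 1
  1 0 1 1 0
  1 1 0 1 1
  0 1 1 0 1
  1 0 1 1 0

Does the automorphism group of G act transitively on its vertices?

No

Vertex 3 is the only vertex of degree 4, so every automorphism fixes it; G is not vertex-transitive.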